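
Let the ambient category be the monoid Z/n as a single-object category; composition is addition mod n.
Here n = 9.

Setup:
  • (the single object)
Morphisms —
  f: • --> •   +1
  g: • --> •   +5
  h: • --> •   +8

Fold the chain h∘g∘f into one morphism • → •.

  0 +1≡1 +5≡6 +8≡5  (mod 9)
result: +5

Answer: +5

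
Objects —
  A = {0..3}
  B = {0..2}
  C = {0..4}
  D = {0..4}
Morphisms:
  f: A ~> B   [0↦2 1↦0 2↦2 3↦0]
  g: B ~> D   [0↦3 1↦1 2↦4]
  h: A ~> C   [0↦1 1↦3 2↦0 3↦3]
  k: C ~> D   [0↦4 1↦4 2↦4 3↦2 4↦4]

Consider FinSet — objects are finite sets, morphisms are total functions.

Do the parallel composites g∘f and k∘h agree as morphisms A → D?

Path 1 = f;g:
  0 f~>2 g~>4
  1 f~>0 g~>3
  2 f~>2 g~>4
  3 f~>0 g~>3
  composite₁ = [0↦4 1↦3 2↦4 3↦3]
Path 2 = h;k:
  0 h~>1 k~>4
  1 h~>3 k~>2
  2 h~>0 k~>4
  3 h~>3 k~>2
  composite₂ = [0↦4 1↦2 2↦4 3↦2]
Equal? differ; not commutative

Answer: DOES NOT COMMUTE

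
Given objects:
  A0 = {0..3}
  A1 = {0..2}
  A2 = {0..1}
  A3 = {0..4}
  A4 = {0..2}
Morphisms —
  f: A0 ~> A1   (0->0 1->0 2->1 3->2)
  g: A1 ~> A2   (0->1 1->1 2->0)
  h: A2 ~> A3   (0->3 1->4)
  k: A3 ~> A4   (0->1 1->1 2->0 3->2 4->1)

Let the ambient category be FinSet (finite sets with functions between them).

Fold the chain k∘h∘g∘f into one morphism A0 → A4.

Answer: (0->1 1->1 2->1 3->2)

Derivation:
  0 f~>0 g~>1 h~>4 k~>1
  1 f~>0 g~>1 h~>4 k~>1
  2 f~>1 g~>1 h~>4 k~>1
  3 f~>2 g~>0 h~>3 k~>2
⟦path⟧: (0->1 1->1 2->1 3->2)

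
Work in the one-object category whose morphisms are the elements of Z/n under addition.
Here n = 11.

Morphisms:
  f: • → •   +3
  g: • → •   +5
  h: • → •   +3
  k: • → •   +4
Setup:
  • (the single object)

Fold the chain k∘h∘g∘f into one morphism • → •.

Answer: +4

Trace:
  0 +3≡3 +5≡8 +3≡0 +4≡4  (mod 11)
result: +4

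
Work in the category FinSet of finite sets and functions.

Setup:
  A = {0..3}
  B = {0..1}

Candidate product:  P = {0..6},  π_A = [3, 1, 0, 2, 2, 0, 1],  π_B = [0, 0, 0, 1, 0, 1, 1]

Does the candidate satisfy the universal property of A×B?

|A|·|B| = 4·2 = 8;  |P| = 7
  → cardinalities differ; no bijection possible.

Answer: NOT A VALID PRODUCT — |P|=7 ≠ |A|·|B|=8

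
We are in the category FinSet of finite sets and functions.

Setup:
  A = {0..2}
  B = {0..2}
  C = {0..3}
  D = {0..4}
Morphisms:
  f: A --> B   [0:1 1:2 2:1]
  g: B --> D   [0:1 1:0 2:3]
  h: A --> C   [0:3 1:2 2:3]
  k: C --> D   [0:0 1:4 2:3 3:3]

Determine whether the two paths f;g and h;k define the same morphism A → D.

Answer: DOES NOT COMMUTE

Work:
1) trace f;g:
  0 f-->1 g-->0
  1 f-->2 g-->3
  2 f-->1 g-->0
  result₁ = [0:0 1:3 2:0]
2) trace h;k:
  0 h-->3 k-->3
  1 h-->2 k-->3
  2 h-->3 k-->3
  result₂ = [0:3 1:3 2:3]
Equal? NO — does not commute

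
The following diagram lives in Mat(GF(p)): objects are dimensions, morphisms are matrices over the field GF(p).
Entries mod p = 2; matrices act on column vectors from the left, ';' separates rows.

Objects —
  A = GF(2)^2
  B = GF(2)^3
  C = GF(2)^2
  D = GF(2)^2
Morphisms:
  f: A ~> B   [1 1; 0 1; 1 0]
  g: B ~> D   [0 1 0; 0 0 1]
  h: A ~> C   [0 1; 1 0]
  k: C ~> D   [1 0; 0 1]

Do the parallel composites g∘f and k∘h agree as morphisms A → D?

Along f;g (path 1):
  e0=⟨1,0⟩ f~>⟨1,0,1⟩ g~>⟨0,1⟩
  e1=⟨0,1⟩ f~>⟨1,1,0⟩ g~>⟨1,0⟩
  composite₁ = [0 1; 1 0]
Along h;k (path 2):
  e0=⟨1,0⟩ h~>⟨0,1⟩ k~>⟨0,1⟩
  e1=⟨0,1⟩ h~>⟨1,0⟩ k~>⟨1,0⟩
  composite₂ = [0 1; 1 0]
Equal? same morphism ✓

Answer: COMMUTES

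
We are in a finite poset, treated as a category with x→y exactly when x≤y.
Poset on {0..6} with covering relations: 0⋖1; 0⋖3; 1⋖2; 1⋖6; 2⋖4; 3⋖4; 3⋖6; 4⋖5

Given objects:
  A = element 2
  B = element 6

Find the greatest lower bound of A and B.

Common predecessors of 2,6: {0,1}
  0 <= 1
  1 <= 1
glb = 1

Answer: A∧B = 1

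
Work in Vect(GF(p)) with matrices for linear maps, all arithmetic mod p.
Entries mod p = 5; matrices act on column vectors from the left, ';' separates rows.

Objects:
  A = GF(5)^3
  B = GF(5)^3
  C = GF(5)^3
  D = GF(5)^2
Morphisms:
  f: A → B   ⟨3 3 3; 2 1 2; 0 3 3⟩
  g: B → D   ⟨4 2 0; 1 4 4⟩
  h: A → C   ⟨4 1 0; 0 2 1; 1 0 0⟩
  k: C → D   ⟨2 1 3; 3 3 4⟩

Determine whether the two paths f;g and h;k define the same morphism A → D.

Along f;g (path 1):
  e0=[1,0,0] f→[3,2,0] g→[1,1]
  e1=[0,1,0] f→[3,1,3] g→[4,4]
  e2=[0,0,1] f→[3,2,3] g→[1,3]
  ⟦path⟧₁ = ⟨1 4 1; 1 4 3⟩
Along h;k (path 2):
  e0=[1,0,0] h→[4,0,1] k→[1,1]
  e1=[0,1,0] h→[1,2,0] k→[4,4]
  e2=[0,0,1] h→[0,1,0] k→[1,3]
  ⟦path⟧₂ = ⟨1 4 1; 1 4 3⟩
Equal? equal; square commutes

Answer: COMMUTES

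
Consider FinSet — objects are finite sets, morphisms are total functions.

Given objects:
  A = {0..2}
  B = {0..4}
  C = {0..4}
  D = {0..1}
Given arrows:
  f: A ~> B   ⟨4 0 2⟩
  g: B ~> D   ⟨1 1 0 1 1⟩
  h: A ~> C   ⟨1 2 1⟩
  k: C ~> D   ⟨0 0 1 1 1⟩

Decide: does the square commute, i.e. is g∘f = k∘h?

Answer: DOES NOT COMMUTE

Derivation:
Path 1 = f;g:
  0 f~>4 g~>1
  1 f~>0 g~>1
  2 f~>2 g~>0
  ⟦path⟧₁ = ⟨1 1 0⟩
Path 2 = h;k:
  0 h~>1 k~>0
  1 h~>2 k~>1
  2 h~>1 k~>0
  ⟦path⟧₂ = ⟨0 1 0⟩
Equal? differ; not commutative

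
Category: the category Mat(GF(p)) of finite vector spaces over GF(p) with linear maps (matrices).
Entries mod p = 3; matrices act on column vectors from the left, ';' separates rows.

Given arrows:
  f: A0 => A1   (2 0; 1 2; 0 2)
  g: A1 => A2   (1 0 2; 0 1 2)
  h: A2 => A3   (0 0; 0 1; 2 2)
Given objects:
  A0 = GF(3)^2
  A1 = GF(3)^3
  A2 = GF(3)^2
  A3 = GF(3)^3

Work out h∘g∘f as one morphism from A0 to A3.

Answer: (0 0; 1 0; 0 2)

Trace:
  e0=⟨1,0⟩ f=>⟨2,1,0⟩ g=>⟨2,1⟩ h=>⟨0,1,0⟩
  e1=⟨0,1⟩ f=>⟨0,2,2⟩ g=>⟨1,0⟩ h=>⟨0,0,2⟩
result: (0 0; 1 0; 0 2)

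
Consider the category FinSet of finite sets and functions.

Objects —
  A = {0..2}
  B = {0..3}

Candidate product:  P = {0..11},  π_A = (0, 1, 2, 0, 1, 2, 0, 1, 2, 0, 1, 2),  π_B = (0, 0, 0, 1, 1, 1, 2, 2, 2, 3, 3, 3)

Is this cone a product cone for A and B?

Answer: VALID PRODUCT

Work:
|A|·|B| = 3·4 = 12;  |P| = 12
Check the pairing map k ↦ (π_A(k), π_B(k)):
  0 ↦ (0,0)
  1 ↦ (1,0)
  2 ↦ (2,0)
  3 ↦ (0,1)
  4 ↦ (1,1)
  5 ↦ (2,1)
  6 ↦ (0,2)
  7 ↦ (1,2)
  8 ↦ (2,2)
  9 ↦ (0,3)
  10 ↦ (1,3)
  11 ↦ (2,3)
distinct pairs in image: 12 / 12 needed
  → bijection onto A×B; projections well-typed.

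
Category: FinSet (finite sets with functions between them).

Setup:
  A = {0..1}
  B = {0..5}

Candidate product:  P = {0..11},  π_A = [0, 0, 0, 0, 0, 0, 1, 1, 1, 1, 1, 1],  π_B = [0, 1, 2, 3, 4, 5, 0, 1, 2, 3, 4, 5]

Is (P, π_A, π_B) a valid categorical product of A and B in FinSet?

|A|·|B| = 2·6 = 12;  |P| = 12
Check the pairing map k ↦ (π_A(k), π_B(k)):
  0 -> (0,0)
  1 -> (0,1)
  2 -> (0,2)
  3 -> (0,3)
  4 -> (0,4)
  5 -> (0,5)
  6 -> (1,0)
  7 -> (1,1)
  8 -> (1,2)
  9 -> (1,3)
  10 -> (1,4)
  11 -> (1,5)
distinct pairs in image: 12 / 12 needed
  → bijection onto A×B; projections well-typed.

Answer: VALID PRODUCT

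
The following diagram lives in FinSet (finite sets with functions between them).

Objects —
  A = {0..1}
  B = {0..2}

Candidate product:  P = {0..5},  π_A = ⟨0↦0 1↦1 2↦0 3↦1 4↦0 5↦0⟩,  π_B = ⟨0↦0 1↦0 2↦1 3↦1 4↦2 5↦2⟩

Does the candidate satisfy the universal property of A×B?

|A|·|B| = 2·3 = 6;  |P| = 6
Check the pairing map k ↦ (π_A(k), π_B(k)):
  0 ↦ (0,0)
  1 ↦ (1,0)
  2 ↦ (0,1)
  3 ↦ (1,1)
  4 ↦ (0,2)
  5 ↦ (0,2)  ✗ repeats pair of k=4
distinct pairs in image: 5 / 6 needed
  → (0,2) hit at k=4 and k=5

Answer: NOT A VALID PRODUCT — duplicate pair at indices 4,5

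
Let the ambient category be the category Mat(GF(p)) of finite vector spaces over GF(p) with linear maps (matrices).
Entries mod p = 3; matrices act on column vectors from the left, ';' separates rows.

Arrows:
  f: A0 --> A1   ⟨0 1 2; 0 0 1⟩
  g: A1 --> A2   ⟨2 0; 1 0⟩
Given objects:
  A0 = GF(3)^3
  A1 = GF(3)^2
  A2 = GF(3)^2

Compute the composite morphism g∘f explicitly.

Answer: ⟨0 2 1; 0 1 2⟩

Trace:
  e0=⟨1,0,0⟩ f-->⟨0,0⟩ g-->⟨0,0⟩
  e1=⟨0,1,0⟩ f-->⟨1,0⟩ g-->⟨2,1⟩
  e2=⟨0,0,1⟩ f-->⟨2,1⟩ g-->⟨1,2⟩
result: ⟨0 2 1; 0 1 2⟩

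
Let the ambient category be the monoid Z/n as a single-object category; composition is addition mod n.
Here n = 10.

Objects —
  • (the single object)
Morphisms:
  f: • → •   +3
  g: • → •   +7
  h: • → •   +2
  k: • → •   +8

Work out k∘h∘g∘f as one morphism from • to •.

Answer: +0

Work:
  0 +3≡3 +7≡0 +2≡2 +8≡0  (mod 10)
result: +0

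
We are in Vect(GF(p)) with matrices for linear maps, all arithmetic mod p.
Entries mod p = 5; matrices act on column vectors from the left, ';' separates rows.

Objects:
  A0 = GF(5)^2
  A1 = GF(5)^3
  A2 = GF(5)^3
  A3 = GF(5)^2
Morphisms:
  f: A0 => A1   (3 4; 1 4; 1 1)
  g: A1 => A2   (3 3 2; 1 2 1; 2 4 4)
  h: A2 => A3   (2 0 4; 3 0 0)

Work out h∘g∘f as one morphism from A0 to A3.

  e0=[1,0] f=>[3,1,1] g=>[4,1,4] h=>[4,2]
  e1=[0,1] f=>[4,4,1] g=>[1,3,3] h=>[4,3]
⟦path⟧: (4 4; 2 3)

Answer: (4 4; 2 3)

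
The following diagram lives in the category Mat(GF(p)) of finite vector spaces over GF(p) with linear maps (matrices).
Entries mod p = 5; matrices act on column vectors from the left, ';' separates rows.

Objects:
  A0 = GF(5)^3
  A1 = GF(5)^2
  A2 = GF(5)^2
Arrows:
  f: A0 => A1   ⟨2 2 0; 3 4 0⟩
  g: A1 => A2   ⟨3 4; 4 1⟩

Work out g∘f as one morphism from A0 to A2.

Answer: ⟨3 2 0; 1 2 0⟩

Trace:
  e0=[1,0,0] f=>[2,3] g=>[3,1]
  e1=[0,1,0] f=>[2,4] g=>[2,2]
  e2=[0,0,1] f=>[0,0] g=>[0,0]
⟦path⟧: ⟨3 2 0; 1 2 0⟩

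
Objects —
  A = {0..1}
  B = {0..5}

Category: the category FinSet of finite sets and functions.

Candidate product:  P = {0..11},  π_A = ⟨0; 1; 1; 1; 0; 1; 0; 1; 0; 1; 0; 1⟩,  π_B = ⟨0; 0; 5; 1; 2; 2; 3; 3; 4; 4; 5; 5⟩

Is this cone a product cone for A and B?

Answer: NOT A VALID PRODUCT — duplicate pair at indices 11,2

Work:
|A|·|B| = 2·6 = 12;  |P| = 12
Check the pairing map k ↦ (π_A(k), π_B(k)):
  0 : (0,0)
  1 : (1,0)
  2 : (1,5)
  3 : (1,1)
  4 : (0,2)
  5 : (1,2)
  6 : (0,3)
  7 : (1,3)
  8 : (0,4)
  9 : (1,4)
  10 : (0,5)
  11 : (1,5)  ✗ repeats pair of k=2
distinct pairs in image: 11 / 12 needed
  → (1,5) hit at k=2 and k=11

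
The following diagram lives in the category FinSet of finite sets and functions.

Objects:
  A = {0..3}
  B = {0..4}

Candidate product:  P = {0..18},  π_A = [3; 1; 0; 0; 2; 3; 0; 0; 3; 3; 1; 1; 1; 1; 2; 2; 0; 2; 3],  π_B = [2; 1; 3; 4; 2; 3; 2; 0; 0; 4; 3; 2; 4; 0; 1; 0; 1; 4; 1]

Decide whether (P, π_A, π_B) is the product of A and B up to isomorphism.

|A|·|B| = 4·5 = 20;  |P| = 19
  → cardinalities differ; no bijection possible.

Answer: NOT A VALID PRODUCT — |P|=19 ≠ |A|·|B|=20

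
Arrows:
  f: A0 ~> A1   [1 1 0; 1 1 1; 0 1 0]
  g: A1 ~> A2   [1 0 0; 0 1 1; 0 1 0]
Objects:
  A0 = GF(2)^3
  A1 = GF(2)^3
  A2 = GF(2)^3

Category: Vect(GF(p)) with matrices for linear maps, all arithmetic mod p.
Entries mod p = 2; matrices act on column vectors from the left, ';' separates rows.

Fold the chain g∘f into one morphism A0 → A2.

Answer: [1 1 0; 1 0 1; 1 1 1]

Derivation:
  e0=⟨1,0,0⟩ f~>⟨1,1,0⟩ g~>⟨1,1,1⟩
  e1=⟨0,1,0⟩ f~>⟨1,1,1⟩ g~>⟨1,0,1⟩
  e2=⟨0,0,1⟩ f~>⟨0,1,0⟩ g~>⟨0,1,1⟩
result: [1 1 0; 1 0 1; 1 1 1]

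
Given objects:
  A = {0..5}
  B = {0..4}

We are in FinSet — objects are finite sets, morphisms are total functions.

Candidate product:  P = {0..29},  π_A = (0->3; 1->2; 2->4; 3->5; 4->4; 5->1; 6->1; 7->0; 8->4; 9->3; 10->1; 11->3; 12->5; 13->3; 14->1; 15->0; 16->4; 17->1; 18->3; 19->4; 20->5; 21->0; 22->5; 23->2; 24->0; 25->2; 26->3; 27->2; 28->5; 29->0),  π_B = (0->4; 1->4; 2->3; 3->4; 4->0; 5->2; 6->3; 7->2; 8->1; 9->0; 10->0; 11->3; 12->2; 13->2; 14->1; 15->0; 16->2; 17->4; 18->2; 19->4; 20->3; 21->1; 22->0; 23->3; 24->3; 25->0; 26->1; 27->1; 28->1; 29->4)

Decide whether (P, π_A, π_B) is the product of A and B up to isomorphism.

Answer: NOT A VALID PRODUCT — duplicate pair at indices 18,13

Work:
|A|·|B| = 6·5 = 30;  |P| = 30
Check the pairing map k ↦ (π_A(k), π_B(k)):
  0 -> (3,4)
  1 -> (2,4)
  2 -> (4,3)
  3 -> (5,4)
  4 -> (4,0)
  5 -> (1,2)
  6 -> (1,3)
  7 -> (0,2)
  8 -> (4,1)
  9 -> (3,0)
  10 -> (1,0)
  11 -> (3,3)
  12 -> (5,2)
  13 -> (3,2)
  14 -> (1,1)
  15 -> (0,0)
  16 -> (4,2)
  17 -> (1,4)
  18 -> (3,2)  ✗ repeats pair of k=13
  19 -> (4,4)
  20 -> (5,3)
  21 -> (0,1)
  22 -> (5,0)
  23 -> (2,3)
  24 -> (0,3)
  25 -> (2,0)
  26 -> (3,1)
  27 -> (2,1)
  28 -> (5,1)
  29 -> (0,4)
distinct pairs in image: 29 / 30 needed
  → (3,2) hit at k=13 and k=18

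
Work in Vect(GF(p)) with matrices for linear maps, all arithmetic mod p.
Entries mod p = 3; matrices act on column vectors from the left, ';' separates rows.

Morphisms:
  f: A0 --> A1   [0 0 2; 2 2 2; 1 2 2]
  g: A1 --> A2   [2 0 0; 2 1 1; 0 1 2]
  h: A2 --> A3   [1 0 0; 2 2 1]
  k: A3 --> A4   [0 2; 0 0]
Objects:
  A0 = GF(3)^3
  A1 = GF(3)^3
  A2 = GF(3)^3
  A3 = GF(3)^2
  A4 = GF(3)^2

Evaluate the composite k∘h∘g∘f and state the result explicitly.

Answer: [2 1 0; 0 0 0]

Derivation:
  e0=⟨1,0,0⟩ f-->⟨0,2,1⟩ g-->⟨0,0,1⟩ h-->⟨0,1⟩ k-->⟨2,0⟩
  e1=⟨0,1,0⟩ f-->⟨0,2,2⟩ g-->⟨0,1,0⟩ h-->⟨0,2⟩ k-->⟨1,0⟩
  e2=⟨0,0,1⟩ f-->⟨2,2,2⟩ g-->⟨1,2,0⟩ h-->⟨1,0⟩ k-->⟨0,0⟩
result: [2 1 0; 0 0 0]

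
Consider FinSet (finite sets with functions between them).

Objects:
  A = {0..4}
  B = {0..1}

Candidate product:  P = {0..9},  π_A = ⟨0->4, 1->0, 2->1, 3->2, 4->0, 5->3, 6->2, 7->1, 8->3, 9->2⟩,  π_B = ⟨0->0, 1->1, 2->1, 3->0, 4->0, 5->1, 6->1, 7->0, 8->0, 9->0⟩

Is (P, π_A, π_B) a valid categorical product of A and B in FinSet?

Answer: NOT A VALID PRODUCT — duplicate pair at indices 3,9

Trace:
|A|·|B| = 5·2 = 10;  |P| = 10
Check the pairing map k ↦ (π_A(k), π_B(k)):
  0 -> (4,0)
  1 -> (0,1)
  2 -> (1,1)
  3 -> (2,0)
  4 -> (0,0)
  5 -> (3,1)
  6 -> (2,1)
  7 -> (1,0)
  8 -> (3,0)
  9 -> (2,0)  ✗ repeats pair of k=3
distinct pairs in image: 9 / 10 needed
  → (2,0) hit at k=3 and k=9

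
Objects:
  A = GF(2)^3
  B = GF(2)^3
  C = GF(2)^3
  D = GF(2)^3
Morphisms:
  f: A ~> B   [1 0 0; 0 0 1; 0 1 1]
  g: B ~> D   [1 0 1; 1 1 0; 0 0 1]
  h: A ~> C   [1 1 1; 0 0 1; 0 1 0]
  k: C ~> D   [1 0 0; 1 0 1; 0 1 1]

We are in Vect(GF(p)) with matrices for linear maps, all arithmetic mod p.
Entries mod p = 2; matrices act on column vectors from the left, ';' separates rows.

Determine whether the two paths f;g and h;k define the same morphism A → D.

Path 1 = f;g:
  e0=(1,0,0) f~>(1,0,0) g~>(1,1,0)
  e1=(0,1,0) f~>(0,0,1) g~>(1,0,1)
  e2=(0,0,1) f~>(0,1,1) g~>(1,1,1)
  ⟦path⟧₁ = [1 1 1; 1 0 1; 0 1 1]
Path 2 = h;k:
  e0=(1,0,0) h~>(1,0,0) k~>(1,1,0)
  e1=(0,1,0) h~>(1,0,1) k~>(1,0,1)
  e2=(0,0,1) h~>(1,1,0) k~>(1,1,1)
  ⟦path⟧₂ = [1 1 1; 1 0 1; 0 1 1]
Equal? equal; square commutes

Answer: COMMUTES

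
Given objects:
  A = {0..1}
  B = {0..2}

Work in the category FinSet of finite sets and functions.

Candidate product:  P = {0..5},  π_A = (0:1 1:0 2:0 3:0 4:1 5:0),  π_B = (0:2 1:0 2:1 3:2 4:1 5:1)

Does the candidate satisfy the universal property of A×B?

|A|·|B| = 2·3 = 6;  |P| = 6
Check the pairing map k ↦ (π_A(k), π_B(k)):
  0 : (1,2)
  1 : (0,0)
  2 : (0,1)
  3 : (0,2)
  4 : (1,1)
  5 : (0,1)  ✗ repeats pair of k=2
distinct pairs in image: 5 / 6 needed
  → (0,1) hit at k=2 and k=5

Answer: NOT A VALID PRODUCT — duplicate pair at indices 5,2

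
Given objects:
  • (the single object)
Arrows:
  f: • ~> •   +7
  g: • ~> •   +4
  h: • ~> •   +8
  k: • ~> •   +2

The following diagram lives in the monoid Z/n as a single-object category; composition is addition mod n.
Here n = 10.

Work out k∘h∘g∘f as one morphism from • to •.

  0 +7≡7 +4≡1 +8≡9 +2≡1  (mod 10)
⟦path⟧: +1

Answer: +1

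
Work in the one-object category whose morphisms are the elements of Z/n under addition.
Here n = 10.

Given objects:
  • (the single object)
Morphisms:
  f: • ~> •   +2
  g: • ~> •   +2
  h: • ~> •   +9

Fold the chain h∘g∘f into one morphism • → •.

  0 +2≡2 +2≡4 +9≡3  (mod 10)
⟦path⟧: +3

Answer: +3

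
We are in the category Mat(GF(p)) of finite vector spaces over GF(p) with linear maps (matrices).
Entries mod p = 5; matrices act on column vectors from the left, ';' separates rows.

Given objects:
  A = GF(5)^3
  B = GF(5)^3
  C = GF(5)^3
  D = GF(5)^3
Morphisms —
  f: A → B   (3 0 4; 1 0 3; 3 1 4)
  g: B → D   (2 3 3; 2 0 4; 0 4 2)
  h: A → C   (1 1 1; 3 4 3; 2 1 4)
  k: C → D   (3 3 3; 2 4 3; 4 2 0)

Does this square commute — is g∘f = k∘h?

Answer: DOES NOT COMMUTE

Trace:
Along f;g (path 1):
  e0=(1,0,0) f→(3,1,3) g→(3,3,0)
  e1=(0,1,0) f→(0,0,1) g→(3,4,2)
  e2=(0,0,1) f→(4,3,4) g→(4,4,0)
  ⟦path⟧₁ = (3 3 4; 3 4 4; 0 2 0)
Along h;k (path 2):
  e0=(1,0,0) h→(1,3,2) k→(3,0,0)
  e1=(0,1,0) h→(1,4,1) k→(3,1,2)
  e2=(0,0,1) h→(1,3,4) k→(4,1,0)
  ⟦path⟧₂ = (3 3 4; 0 1 1; 0 2 0)
Equal? distinct morphisms ✗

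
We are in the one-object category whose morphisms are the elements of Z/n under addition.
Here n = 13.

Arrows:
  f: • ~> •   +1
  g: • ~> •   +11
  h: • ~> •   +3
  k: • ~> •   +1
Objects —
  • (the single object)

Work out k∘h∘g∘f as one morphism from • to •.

  0 +1≡1 +11≡12 +3≡2 +1≡3  (mod 13)
⟦path⟧: +3

Answer: +3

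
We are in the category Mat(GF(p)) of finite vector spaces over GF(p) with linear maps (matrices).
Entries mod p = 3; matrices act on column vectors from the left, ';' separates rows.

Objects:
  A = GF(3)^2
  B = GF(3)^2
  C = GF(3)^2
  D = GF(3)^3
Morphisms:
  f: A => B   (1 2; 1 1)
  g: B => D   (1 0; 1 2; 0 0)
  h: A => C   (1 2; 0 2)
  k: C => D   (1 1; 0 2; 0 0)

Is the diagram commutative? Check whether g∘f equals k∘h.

Along f;g (path 1):
  e0=[1,0] f=>[1,1] g=>[1,0,0]
  e1=[0,1] f=>[2,1] g=>[2,1,0]
  result₁ = (1 2; 0 1; 0 0)
Along h;k (path 2):
  e0=[1,0] h=>[1,0] k=>[1,0,0]
  e1=[0,1] h=>[2,2] k=>[1,1,0]
  result₂ = (1 1; 0 1; 0 0)
Equal? differ; not commutative

Answer: DOES NOT COMMUTE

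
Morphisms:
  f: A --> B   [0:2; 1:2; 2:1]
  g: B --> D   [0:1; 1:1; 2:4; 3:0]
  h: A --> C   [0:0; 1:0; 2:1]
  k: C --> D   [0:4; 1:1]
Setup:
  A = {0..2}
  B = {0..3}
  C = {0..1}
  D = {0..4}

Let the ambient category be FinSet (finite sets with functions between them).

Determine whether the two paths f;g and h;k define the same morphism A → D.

Answer: COMMUTES

Work:
Path 1 = f;g:
  0 f-->2 g-->4
  1 f-->2 g-->4
  2 f-->1 g-->1
  composite₁ = [0:4; 1:4; 2:1]
Path 2 = h;k:
  0 h-->0 k-->4
  1 h-->0 k-->4
  2 h-->1 k-->1
  composite₂ = [0:4; 1:4; 2:1]
Equal? same morphism ✓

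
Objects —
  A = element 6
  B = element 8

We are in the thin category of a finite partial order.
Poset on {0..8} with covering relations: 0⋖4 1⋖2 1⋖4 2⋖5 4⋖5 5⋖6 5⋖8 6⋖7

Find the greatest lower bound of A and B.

Answer: A∧B = 5

Derivation:
{x : x≤A ∧ x≤B} = {0,1,2,4,5}  (A=6, B=8)
  0 ≤ 5
  1 ≤ 5
  2 ≤ 5
  4 ≤ 5
  5 ≤ 5
glb = 5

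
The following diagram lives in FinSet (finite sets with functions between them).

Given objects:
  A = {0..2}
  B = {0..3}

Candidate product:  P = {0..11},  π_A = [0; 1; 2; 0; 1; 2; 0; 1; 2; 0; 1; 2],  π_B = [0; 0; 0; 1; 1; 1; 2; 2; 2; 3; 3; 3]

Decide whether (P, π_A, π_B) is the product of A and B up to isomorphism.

Answer: VALID PRODUCT

Work:
|A|·|B| = 3·4 = 12;  |P| = 12
Check the pairing map k ↦ (π_A(k), π_B(k)):
  0 -> (0,0)
  1 -> (1,0)
  2 -> (2,0)
  3 -> (0,1)
  4 -> (1,1)
  5 -> (2,1)
  6 -> (0,2)
  7 -> (1,2)
  8 -> (2,2)
  9 -> (0,3)
  10 -> (1,3)
  11 -> (2,3)
distinct pairs in image: 12 / 12 needed
  → bijection onto A×B; projections well-typed.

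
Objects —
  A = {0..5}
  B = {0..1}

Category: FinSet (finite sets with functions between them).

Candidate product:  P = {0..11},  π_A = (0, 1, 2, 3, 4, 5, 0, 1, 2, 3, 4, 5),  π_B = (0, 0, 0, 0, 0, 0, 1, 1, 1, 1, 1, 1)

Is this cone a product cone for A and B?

|A|·|B| = 6·2 = 12;  |P| = 12
Check the pairing map k ↦ (π_A(k), π_B(k)):
  0 : (0,0)
  1 : (1,0)
  2 : (2,0)
  3 : (3,0)
  4 : (4,0)
  5 : (5,0)
  6 : (0,1)
  7 : (1,1)
  8 : (2,1)
  9 : (3,1)
  10 : (4,1)
  11 : (5,1)
distinct pairs in image: 12 / 12 needed
  → bijection onto A×B; projections well-typed.

Answer: VALID PRODUCT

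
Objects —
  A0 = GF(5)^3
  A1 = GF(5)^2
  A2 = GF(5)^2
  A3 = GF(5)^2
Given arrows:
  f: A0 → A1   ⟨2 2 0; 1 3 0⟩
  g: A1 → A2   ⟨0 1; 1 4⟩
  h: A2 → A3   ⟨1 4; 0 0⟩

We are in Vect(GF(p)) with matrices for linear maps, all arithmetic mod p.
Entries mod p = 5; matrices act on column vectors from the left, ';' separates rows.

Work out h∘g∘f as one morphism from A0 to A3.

  e0=[1,0,0] f→[2,1] g→[1,1] h→[0,0]
  e1=[0,1,0] f→[2,3] g→[3,4] h→[4,0]
  e2=[0,0,1] f→[0,0] g→[0,0] h→[0,0]
composite: ⟨0 4 0; 0 0 0⟩

Answer: ⟨0 4 0; 0 0 0⟩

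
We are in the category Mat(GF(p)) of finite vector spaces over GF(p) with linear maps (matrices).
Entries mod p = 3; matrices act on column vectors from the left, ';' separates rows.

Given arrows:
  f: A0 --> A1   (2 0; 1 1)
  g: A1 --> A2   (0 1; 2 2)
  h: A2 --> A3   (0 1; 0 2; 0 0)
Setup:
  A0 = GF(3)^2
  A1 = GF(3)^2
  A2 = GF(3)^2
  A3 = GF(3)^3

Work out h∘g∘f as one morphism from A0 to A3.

Answer: (0 2; 0 1; 0 0)

Trace:
  e0=⟨1,0⟩ f-->⟨2,1⟩ g-->⟨1,0⟩ h-->⟨0,0,0⟩
  e1=⟨0,1⟩ f-->⟨0,1⟩ g-->⟨1,2⟩ h-->⟨2,1,0⟩
composite: (0 2; 0 1; 0 0)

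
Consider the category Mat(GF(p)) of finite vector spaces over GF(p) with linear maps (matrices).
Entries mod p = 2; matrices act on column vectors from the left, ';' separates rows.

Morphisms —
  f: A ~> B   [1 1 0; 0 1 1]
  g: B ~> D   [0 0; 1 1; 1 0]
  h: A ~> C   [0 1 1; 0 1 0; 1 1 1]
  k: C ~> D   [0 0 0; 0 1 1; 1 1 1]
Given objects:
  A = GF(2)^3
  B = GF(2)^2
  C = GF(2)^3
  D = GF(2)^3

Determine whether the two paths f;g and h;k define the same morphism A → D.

Answer: COMMUTES

Trace:
Path 1 = f;g:
  e0=(1,0,0) f~>(1,0) g~>(0,1,1)
  e1=(0,1,0) f~>(1,1) g~>(0,0,1)
  e2=(0,0,1) f~>(0,1) g~>(0,1,0)
  composite₁ = [0 0 0; 1 0 1; 1 1 0]
Path 2 = h;k:
  e0=(1,0,0) h~>(0,0,1) k~>(0,1,1)
  e1=(0,1,0) h~>(1,1,1) k~>(0,0,1)
  e2=(0,0,1) h~>(1,0,1) k~>(0,1,0)
  composite₂ = [0 0 0; 1 0 1; 1 1 0]
Equal? equal; square commutes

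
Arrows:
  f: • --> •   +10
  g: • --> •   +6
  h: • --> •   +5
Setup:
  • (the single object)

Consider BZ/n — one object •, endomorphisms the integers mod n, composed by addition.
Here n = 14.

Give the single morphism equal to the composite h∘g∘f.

Answer: +7

Derivation:
  0 +10≡10 +6≡2 +5≡7  (mod 14)
composite: +7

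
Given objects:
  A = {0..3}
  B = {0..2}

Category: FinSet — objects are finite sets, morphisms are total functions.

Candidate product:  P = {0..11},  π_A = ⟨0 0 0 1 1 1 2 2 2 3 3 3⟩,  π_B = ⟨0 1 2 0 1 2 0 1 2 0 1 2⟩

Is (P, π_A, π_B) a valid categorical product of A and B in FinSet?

Answer: VALID PRODUCT

Derivation:
|A|·|B| = 4·3 = 12;  |P| = 12
Check the pairing map k ↦ (π_A(k), π_B(k)):
  0 -> (0,0)
  1 -> (0,1)
  2 -> (0,2)
  3 -> (1,0)
  4 -> (1,1)
  5 -> (1,2)
  6 -> (2,0)
  7 -> (2,1)
  8 -> (2,2)
  9 -> (3,0)
  10 -> (3,1)
  11 -> (3,2)
distinct pairs in image: 12 / 12 needed
  → bijection onto A×B; projections well-typed.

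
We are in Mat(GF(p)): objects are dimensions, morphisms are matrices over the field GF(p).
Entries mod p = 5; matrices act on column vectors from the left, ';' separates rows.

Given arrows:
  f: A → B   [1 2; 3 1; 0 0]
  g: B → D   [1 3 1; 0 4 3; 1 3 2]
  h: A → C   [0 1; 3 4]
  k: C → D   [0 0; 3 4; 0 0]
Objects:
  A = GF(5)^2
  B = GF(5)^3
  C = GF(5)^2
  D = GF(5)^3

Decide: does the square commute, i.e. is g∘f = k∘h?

1) trace f;g:
  e0=⟨1,0⟩ f→⟨1,3,0⟩ g→⟨0,2,0⟩
  e1=⟨0,1⟩ f→⟨2,1,0⟩ g→⟨0,4,0⟩
  ⟦path⟧₁ = [0 0; 2 4; 0 0]
2) trace h;k:
  e0=⟨1,0⟩ h→⟨0,3⟩ k→⟨0,2,0⟩
  e1=⟨0,1⟩ h→⟨1,4⟩ k→⟨0,4,0⟩
  ⟦path⟧₂ = [0 0; 2 4; 0 0]
Equal? same morphism ✓

Answer: COMMUTES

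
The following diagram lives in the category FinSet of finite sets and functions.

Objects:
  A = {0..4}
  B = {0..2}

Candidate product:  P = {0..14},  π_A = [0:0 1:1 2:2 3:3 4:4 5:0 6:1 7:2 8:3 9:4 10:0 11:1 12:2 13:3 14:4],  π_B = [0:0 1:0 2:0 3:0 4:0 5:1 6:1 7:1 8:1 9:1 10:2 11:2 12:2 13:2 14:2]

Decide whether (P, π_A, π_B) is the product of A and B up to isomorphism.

Answer: VALID PRODUCT

Derivation:
|A|·|B| = 5·3 = 15;  |P| = 15
Check the pairing map k ↦ (π_A(k), π_B(k)):
  0 : (0,0)
  1 : (1,0)
  2 : (2,0)
  3 : (3,0)
  4 : (4,0)
  5 : (0,1)
  6 : (1,1)
  7 : (2,1)
  8 : (3,1)
  9 : (4,1)
  10 : (0,2)
  11 : (1,2)
  12 : (2,2)
  13 : (3,2)
  14 : (4,2)
distinct pairs in image: 15 / 15 needed
  → bijection onto A×B; projections well-typed.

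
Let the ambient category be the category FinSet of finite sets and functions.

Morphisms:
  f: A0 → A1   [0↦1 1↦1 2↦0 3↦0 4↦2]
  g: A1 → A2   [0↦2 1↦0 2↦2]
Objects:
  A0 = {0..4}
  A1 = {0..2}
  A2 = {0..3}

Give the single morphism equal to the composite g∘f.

Answer: [0↦0 1↦0 2↦2 3↦2 4↦2]

Trace:
  0 f→1 g→0
  1 f→1 g→0
  2 f→0 g→2
  3 f→0 g→2
  4 f→2 g→2
⟦path⟧: [0↦0 1↦0 2↦2 3↦2 4↦2]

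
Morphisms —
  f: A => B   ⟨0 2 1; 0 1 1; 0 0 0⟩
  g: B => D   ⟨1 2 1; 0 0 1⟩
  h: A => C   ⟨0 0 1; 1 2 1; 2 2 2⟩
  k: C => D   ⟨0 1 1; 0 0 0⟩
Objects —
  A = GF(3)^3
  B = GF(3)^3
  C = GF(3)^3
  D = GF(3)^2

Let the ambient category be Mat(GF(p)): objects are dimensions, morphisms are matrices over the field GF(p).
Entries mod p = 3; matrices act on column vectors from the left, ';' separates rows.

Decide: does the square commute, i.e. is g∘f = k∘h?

Answer: COMMUTES

Derivation:
Path 1 = f;g:
  e0=[1,0,0] f=>[0,0,0] g=>[0,0]
  e1=[0,1,0] f=>[2,1,0] g=>[1,0]
  e2=[0,0,1] f=>[1,1,0] g=>[0,0]
  result₁ = ⟨0 1 0; 0 0 0⟩
Path 2 = h;k:
  e0=[1,0,0] h=>[0,1,2] k=>[0,0]
  e1=[0,1,0] h=>[0,2,2] k=>[1,0]
  e2=[0,0,1] h=>[1,1,2] k=>[0,0]
  result₂ = ⟨0 1 0; 0 0 0⟩
Equal? equal; square commutes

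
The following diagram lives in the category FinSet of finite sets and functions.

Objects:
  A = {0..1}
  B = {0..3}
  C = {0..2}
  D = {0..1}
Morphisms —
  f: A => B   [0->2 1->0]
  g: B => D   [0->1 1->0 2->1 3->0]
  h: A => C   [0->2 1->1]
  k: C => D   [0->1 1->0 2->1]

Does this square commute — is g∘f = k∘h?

Answer: DOES NOT COMMUTE

Work:
Along f;g (path 1):
  0 f=>2 g=>1
  1 f=>0 g=>1
  composite₁ = [0->1 1->1]
Along h;k (path 2):
  0 h=>2 k=>1
  1 h=>1 k=>0
  composite₂ = [0->1 1->0]
Equal? NO — does not commute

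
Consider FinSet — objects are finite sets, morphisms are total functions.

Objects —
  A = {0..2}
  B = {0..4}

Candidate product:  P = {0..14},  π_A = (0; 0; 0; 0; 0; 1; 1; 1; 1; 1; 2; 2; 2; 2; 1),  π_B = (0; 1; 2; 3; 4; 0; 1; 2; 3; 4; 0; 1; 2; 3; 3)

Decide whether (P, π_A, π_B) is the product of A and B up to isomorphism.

Answer: NOT A VALID PRODUCT — duplicate pair at indices 8,14

Derivation:
|A|·|B| = 3·5 = 15;  |P| = 15
Check the pairing map k ↦ (π_A(k), π_B(k)):
  0 : (0,0)
  1 : (0,1)
  2 : (0,2)
  3 : (0,3)
  4 : (0,4)
  5 : (1,0)
  6 : (1,1)
  7 : (1,2)
  8 : (1,3)
  9 : (1,4)
  10 : (2,0)
  11 : (2,1)
  12 : (2,2)
  13 : (2,3)
  14 : (1,3)  ✗ repeats pair of k=8
distinct pairs in image: 14 / 15 needed
  → (1,3) hit at k=8 and k=14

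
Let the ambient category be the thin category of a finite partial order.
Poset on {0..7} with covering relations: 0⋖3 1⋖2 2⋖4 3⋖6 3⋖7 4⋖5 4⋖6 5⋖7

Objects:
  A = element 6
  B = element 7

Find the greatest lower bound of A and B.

Answer: NO MEET EXISTS

Trace:
{x : x<=A ∧ x<=B} = {0,1,2,3,4}  (A=6, B=7)
  maximal lower bounds 3 and 4 are incomparable: neither 3<=4 nor 4<=3
→ no greatest lower bound exists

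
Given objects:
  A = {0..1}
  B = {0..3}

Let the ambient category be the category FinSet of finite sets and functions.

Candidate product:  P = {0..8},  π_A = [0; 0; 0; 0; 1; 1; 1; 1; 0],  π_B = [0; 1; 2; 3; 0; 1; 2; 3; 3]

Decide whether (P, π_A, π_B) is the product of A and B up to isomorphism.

|A|·|B| = 2·4 = 8;  |P| = 9
  → cardinalities differ; no bijection possible.

Answer: NOT A VALID PRODUCT — |P|=9 ≠ |A|·|B|=8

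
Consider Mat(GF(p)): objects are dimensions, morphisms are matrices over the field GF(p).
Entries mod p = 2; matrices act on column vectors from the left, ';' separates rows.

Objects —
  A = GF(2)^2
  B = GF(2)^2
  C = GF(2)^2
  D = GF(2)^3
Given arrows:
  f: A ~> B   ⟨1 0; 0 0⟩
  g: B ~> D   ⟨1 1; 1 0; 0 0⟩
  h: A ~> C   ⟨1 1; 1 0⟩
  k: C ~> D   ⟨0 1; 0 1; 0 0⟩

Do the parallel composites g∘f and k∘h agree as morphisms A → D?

Answer: COMMUTES

Work:
Path 1 = f;g:
  e0=[1,0] f~>[1,0] g~>[1,1,0]
  e1=[0,1] f~>[0,0] g~>[0,0,0]
  composite₁ = ⟨1 0; 1 0; 0 0⟩
Path 2 = h;k:
  e0=[1,0] h~>[1,1] k~>[1,1,0]
  e1=[0,1] h~>[1,0] k~>[0,0,0]
  composite₂ = ⟨1 0; 1 0; 0 0⟩
Equal? same morphism ✓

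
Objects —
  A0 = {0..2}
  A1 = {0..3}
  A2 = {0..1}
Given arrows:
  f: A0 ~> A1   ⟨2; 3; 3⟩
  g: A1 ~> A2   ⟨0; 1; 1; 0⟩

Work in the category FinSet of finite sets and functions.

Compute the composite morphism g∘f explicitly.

  0 f~>2 g~>1
  1 f~>3 g~>0
  2 f~>3 g~>0
result: ⟨1; 0; 0⟩

Answer: ⟨1; 0; 0⟩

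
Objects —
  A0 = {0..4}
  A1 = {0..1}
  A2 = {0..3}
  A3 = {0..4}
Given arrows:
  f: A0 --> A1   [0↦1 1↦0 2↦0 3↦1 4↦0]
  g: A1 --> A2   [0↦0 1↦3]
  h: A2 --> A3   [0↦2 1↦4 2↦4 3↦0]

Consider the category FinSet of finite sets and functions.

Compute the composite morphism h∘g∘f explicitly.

  0 f-->1 g-->3 h-->0
  1 f-->0 g-->0 h-->2
  2 f-->0 g-->0 h-->2
  3 f-->1 g-->3 h-->0
  4 f-->0 g-->0 h-->2
composite: [0↦0 1↦2 2↦2 3↦0 4↦2]

Answer: [0↦0 1↦2 2↦2 3↦0 4↦2]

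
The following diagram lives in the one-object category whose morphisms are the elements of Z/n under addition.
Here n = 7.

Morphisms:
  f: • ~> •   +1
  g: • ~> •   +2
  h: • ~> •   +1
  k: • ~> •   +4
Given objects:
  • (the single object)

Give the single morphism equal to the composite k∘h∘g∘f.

  0 +1≡1 +2≡3 +1≡4 +4≡1  (mod 7)
composite: +1

Answer: +1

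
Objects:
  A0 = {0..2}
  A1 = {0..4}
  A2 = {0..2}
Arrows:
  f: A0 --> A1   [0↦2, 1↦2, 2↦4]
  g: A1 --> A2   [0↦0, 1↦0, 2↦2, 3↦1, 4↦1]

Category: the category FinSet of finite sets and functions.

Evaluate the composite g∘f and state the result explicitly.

  0 f-->2 g-->2
  1 f-->2 g-->2
  2 f-->4 g-->1
result: [0↦2, 1↦2, 2↦1]

Answer: [0↦2, 1↦2, 2↦1]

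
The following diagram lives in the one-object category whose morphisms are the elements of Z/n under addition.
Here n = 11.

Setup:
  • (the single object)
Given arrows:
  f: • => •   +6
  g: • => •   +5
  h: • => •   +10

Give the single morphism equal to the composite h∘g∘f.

  0 +6≡6 +5≡0 +10≡10  (mod 11)
result: +10

Answer: +10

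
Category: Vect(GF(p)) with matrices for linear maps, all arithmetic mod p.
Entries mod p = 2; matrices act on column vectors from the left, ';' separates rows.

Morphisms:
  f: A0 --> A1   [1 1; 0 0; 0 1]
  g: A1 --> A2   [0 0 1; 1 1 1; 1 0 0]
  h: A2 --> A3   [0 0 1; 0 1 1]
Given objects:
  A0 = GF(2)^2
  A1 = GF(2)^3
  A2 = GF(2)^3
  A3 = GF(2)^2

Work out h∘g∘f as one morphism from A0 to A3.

  e0=(1,0) f-->(1,0,0) g-->(0,1,1) h-->(1,0)
  e1=(0,1) f-->(1,0,1) g-->(1,0,1) h-->(1,1)
⟦path⟧: [1 1; 0 1]

Answer: [1 1; 0 1]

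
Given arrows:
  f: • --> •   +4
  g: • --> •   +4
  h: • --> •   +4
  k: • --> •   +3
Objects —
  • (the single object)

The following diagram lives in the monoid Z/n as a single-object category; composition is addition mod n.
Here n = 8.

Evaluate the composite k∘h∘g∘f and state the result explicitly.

Answer: +7

Derivation:
  0 +4≡4 +4≡0 +4≡4 +3≡7  (mod 8)
result: +7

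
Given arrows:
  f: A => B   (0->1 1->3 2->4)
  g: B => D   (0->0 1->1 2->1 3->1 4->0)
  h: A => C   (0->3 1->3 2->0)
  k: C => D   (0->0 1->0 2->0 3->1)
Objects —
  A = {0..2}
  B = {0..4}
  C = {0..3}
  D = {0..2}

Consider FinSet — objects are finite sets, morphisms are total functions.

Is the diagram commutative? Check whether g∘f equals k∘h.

Along f;g (path 1):
  0 f=>1 g=>1
  1 f=>3 g=>1
  2 f=>4 g=>0
  composite₁ = (0->1 1->1 2->0)
Along h;k (path 2):
  0 h=>3 k=>1
  1 h=>3 k=>1
  2 h=>0 k=>0
  composite₂ = (0->1 1->1 2->0)
Equal? equal; square commutes

Answer: COMMUTES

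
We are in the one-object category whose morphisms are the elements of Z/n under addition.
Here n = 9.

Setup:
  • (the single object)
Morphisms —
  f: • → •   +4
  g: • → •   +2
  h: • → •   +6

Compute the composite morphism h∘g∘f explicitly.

  0 +4≡4 +2≡6 +6≡3  (mod 9)
result: +3

Answer: +3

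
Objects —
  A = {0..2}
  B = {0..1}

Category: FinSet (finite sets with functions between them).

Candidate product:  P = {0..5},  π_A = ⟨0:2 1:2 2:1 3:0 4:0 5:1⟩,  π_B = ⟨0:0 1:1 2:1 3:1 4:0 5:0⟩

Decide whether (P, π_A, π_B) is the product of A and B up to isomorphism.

Answer: VALID PRODUCT

Derivation:
|A|·|B| = 3·2 = 6;  |P| = 6
Check the pairing map k ↦ (π_A(k), π_B(k)):
  0 : (2,0)
  1 : (2,1)
  2 : (1,1)
  3 : (0,1)
  4 : (0,0)
  5 : (1,0)
distinct pairs in image: 6 / 6 needed
  → bijection onto A×B; projections well-typed.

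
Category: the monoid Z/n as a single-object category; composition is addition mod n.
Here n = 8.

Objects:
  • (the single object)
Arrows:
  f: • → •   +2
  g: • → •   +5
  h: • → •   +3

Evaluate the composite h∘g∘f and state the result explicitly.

Answer: +2

Derivation:
  0 +2≡2 +5≡7 +3≡2  (mod 8)
composite: +2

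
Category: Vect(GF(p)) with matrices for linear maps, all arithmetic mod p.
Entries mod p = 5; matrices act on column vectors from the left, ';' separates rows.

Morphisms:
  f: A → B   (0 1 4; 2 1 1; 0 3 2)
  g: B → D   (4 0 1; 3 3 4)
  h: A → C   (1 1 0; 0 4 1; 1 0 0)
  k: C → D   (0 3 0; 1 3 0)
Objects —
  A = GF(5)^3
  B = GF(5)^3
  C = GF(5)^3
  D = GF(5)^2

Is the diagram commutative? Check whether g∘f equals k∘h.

Along f;g (path 1):
  e0=(1,0,0) f→(0,2,0) g→(0,1)
  e1=(0,1,0) f→(1,1,3) g→(2,3)
  e2=(0,0,1) f→(4,1,2) g→(3,3)
  result₁ = (0 2 3; 1 3 3)
Along h;k (path 2):
  e0=(1,0,0) h→(1,0,1) k→(0,1)
  e1=(0,1,0) h→(1,4,0) k→(2,3)
  e2=(0,0,1) h→(0,1,0) k→(3,3)
  result₂ = (0 2 3; 1 3 3)
Equal? same morphism ✓

Answer: COMMUTES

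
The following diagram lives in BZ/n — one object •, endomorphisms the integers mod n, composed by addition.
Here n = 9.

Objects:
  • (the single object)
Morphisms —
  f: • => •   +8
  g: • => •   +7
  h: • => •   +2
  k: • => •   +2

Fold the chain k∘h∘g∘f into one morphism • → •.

  0 +8≡8 +7≡6 +2≡8 +2≡1  (mod 9)
composite: +1

Answer: +1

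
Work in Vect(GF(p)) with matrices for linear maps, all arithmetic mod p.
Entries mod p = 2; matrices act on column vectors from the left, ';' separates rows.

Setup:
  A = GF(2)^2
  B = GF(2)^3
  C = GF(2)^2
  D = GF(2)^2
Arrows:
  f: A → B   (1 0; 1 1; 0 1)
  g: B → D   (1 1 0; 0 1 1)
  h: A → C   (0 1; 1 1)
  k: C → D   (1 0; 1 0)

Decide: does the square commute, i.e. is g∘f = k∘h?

Answer: DOES NOT COMMUTE

Trace:
Path 1 = f;g:
  e0=⟨1,0⟩ f→⟨1,1,0⟩ g→⟨0,1⟩
  e1=⟨0,1⟩ f→⟨0,1,1⟩ g→⟨1,0⟩
  result₁ = (0 1; 1 0)
Path 2 = h;k:
  e0=⟨1,0⟩ h→⟨0,1⟩ k→⟨0,0⟩
  e1=⟨0,1⟩ h→⟨1,1⟩ k→⟨1,1⟩
  result₂ = (0 1; 0 1)
Equal? distinct morphisms ✗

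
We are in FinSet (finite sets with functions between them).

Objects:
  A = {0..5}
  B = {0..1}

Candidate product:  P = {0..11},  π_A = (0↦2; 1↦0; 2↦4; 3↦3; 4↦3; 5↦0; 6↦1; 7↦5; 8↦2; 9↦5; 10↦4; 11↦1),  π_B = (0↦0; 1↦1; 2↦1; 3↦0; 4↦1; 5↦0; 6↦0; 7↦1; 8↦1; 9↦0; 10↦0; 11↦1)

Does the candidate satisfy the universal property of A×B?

|A|·|B| = 6·2 = 12;  |P| = 12
Check the pairing map k ↦ (π_A(k), π_B(k)):
  0 ↦ (2,0)
  1 ↦ (0,1)
  2 ↦ (4,1)
  3 ↦ (3,0)
  4 ↦ (3,1)
  5 ↦ (0,0)
  6 ↦ (1,0)
  7 ↦ (5,1)
  8 ↦ (2,1)
  9 ↦ (5,0)
  10 ↦ (4,0)
  11 ↦ (1,1)
distinct pairs in image: 12 / 12 needed
  → bijection onto A×B; projections well-typed.

Answer: VALID PRODUCT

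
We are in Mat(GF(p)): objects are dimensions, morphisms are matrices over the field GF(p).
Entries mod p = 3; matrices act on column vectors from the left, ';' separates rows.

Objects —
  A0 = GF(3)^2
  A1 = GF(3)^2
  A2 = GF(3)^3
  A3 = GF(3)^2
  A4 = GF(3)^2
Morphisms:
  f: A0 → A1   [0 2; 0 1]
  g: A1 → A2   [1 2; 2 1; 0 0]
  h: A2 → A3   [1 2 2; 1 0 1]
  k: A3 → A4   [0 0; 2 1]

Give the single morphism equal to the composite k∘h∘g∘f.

  e0=(1,0) f→(0,0) g→(0,0,0) h→(0,0) k→(0,0)
  e1=(0,1) f→(2,1) g→(1,2,0) h→(2,1) k→(0,2)
result: [0 0; 0 2]

Answer: [0 0; 0 2]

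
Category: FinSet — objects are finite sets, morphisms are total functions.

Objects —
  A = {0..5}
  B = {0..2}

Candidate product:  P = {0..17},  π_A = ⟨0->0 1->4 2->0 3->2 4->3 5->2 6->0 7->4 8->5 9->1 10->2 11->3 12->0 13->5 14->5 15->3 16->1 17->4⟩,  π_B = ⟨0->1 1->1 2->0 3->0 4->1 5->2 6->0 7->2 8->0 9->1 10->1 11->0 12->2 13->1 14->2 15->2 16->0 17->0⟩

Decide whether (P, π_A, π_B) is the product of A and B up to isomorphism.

Answer: NOT A VALID PRODUCT — duplicate pair at indices 6,2

Work:
|A|·|B| = 6·3 = 18;  |P| = 18
Check the pairing map k ↦ (π_A(k), π_B(k)):
  0 -> (0,1)
  1 -> (4,1)
  2 -> (0,0)
  3 -> (2,0)
  4 -> (3,1)
  5 -> (2,2)
  6 -> (0,0)  ✗ repeats pair of k=2
  7 -> (4,2)
  8 -> (5,0)
  9 -> (1,1)
  10 -> (2,1)
  11 -> (3,0)
  12 -> (0,2)
  13 -> (5,1)
  14 -> (5,2)
  15 -> (3,2)
  16 -> (1,0)
  17 -> (4,0)
distinct pairs in image: 17 / 18 needed
  → (0,0) hit at k=2 and k=6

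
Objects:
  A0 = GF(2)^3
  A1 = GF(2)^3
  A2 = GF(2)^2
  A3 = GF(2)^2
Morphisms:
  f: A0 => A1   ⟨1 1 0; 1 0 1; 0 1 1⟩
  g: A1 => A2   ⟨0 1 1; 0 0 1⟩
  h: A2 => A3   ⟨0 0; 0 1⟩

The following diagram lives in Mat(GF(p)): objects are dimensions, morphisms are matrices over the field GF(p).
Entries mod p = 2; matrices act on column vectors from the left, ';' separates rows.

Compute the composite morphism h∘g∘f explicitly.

  e0=[1,0,0] f=>[1,1,0] g=>[1,0] h=>[0,0]
  e1=[0,1,0] f=>[1,0,1] g=>[1,1] h=>[0,1]
  e2=[0,0,1] f=>[0,1,1] g=>[0,1] h=>[0,1]
⟦path⟧: ⟨0 0 0; 0 1 1⟩

Answer: ⟨0 0 0; 0 1 1⟩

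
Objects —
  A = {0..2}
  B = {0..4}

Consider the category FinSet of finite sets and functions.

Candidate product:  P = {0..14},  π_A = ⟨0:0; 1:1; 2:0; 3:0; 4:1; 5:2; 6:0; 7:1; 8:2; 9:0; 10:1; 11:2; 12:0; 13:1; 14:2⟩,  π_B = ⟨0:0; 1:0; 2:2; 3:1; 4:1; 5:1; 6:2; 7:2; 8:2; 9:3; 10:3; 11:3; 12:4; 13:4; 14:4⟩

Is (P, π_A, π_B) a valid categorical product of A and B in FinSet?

Answer: NOT A VALID PRODUCT — duplicate pair at indices 6,2

Trace:
|A|·|B| = 3·5 = 15;  |P| = 15
Check the pairing map k ↦ (π_A(k), π_B(k)):
  0 : (0,0)
  1 : (1,0)
  2 : (0,2)
  3 : (0,1)
  4 : (1,1)
  5 : (2,1)
  6 : (0,2)  ✗ repeats pair of k=2
  7 : (1,2)
  8 : (2,2)
  9 : (0,3)
  10 : (1,3)
  11 : (2,3)
  12 : (0,4)
  13 : (1,4)
  14 : (2,4)
distinct pairs in image: 14 / 15 needed
  → (0,2) hit at k=2 and k=6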